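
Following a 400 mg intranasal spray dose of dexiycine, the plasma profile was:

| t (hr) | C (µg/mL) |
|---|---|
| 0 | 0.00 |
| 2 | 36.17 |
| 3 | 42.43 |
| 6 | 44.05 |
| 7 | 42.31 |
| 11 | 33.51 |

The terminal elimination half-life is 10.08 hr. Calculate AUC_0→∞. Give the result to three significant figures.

AUC = 887 µg/mL·hr

Trapezoidal AUC_0→11:
  [0→2]: (0.00+36.17)/2 × 2 = 36.17
  [2→3]: (36.17+42.43)/2 × 1 = 39.3
  [3→6]: (42.43+44.05)/2 × 3 = 129.72
  [6→7]: (44.05+42.31)/2 × 1 = 43.18
  [7→11]: (42.31+33.51)/2 × 4 = 151.64
  Sum = 400.01 µg/mL·hr
k_e = ln2 / t½ = 0.693147 / 10.08 = 0.0688 hr^-1
Extrapolated tail: C_last / k_e = 33.51 / 0.0688 = 487.064
AUC_0→∞ = 400.01 + 487.064 = 887.074 µg/mL·hr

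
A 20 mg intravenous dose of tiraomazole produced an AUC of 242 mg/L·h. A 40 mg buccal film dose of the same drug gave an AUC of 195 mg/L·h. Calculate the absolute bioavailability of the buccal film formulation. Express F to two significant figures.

F = (AUC_ev / D_ev) / (AUC_iv / D_iv)
  = (195/40) / (242/20)
  = 4.875 / 12.1 = 0.4029

F = 0.40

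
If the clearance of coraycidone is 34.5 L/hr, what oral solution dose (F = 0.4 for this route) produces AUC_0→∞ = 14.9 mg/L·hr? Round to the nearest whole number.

Dose = CL × AUC_0→∞ / F
     = 34.5 × 14.9 / 0.4 = 1285.125 mg

Dose = 1285 mg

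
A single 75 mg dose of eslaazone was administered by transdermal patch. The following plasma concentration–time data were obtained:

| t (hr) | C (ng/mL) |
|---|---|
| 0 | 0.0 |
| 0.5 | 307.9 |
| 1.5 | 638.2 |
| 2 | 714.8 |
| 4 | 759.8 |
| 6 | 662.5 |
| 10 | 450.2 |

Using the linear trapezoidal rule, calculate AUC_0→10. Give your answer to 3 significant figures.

Trapezoidal AUC_0→10:
  [0→0.5]: (0.0+307.9)/2 × 0.5 = 76.975
  [0.5→1.5]: (307.9+638.2)/2 × 1 = 473.05
  [1.5→2]: (638.2+714.8)/2 × 0.5 = 338.25
  [2→4]: (714.8+759.8)/2 × 2 = 1474.6
  [4→6]: (759.8+662.5)/2 × 2 = 1422.3
  [6→10]: (662.5+450.2)/2 × 4 = 2225.4
  Sum = 6010.575 ng/mL·hr

AUC = 6010 ng/mL·hr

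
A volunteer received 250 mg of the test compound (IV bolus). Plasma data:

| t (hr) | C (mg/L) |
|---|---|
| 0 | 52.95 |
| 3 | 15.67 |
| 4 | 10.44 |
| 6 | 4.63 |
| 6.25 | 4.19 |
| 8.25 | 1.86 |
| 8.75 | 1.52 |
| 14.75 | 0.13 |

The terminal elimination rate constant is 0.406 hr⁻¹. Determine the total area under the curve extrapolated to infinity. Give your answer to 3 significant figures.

AUC = 144 mg/L·hr

Trapezoidal AUC_0→14.75:
  [0→3]: (52.95+15.67)/2 × 3 = 102.93
  [3→4]: (15.67+10.44)/2 × 1 = 13.055
  [4→6]: (10.44+4.63)/2 × 2 = 15.07
  [6→6.25]: (4.63+4.19)/2 × 0.25 = 1.1025
  [6.25→8.25]: (4.19+1.86)/2 × 2 = 6.05
  [8.25→8.75]: (1.86+1.52)/2 × 0.5 = 0.845
  [8.75→14.75]: (1.52+0.13)/2 × 6 = 4.95
  Sum = 144.0025 mg/L·hr
Extrapolated tail: C_last / k_e = 0.13 / 0.406 = 0.320
AUC_0→∞ = 144.0025 + 0.320 = 144.3225 mg/L·hr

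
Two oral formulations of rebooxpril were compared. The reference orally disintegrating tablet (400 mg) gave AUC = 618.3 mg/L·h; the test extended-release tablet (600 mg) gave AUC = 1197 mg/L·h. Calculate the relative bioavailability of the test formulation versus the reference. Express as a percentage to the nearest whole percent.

F_rel = (AUC_test/D_test) / (AUC_ref/D_ref)
      = (1197/600) / (618.3/400)
      = 1.995 / 1.54575 = 1.2906 = 129.06%

F_rel = 129%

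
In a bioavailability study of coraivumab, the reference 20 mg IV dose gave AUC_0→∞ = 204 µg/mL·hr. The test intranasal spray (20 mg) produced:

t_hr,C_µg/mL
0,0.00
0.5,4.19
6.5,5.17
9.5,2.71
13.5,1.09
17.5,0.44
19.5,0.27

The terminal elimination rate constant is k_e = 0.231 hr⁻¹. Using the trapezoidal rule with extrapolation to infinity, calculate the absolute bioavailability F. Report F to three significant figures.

Trapezoidal AUC_0→19.5 (intranasal spray):
  [0→0.5]: (0.00+4.19)/2 × 0.5 = 1.0475
  [0.5→6.5]: (4.19+5.17)/2 × 6 = 28.08
  [6.5→9.5]: (5.17+2.71)/2 × 3 = 11.82
  [9.5→13.5]: (2.71+1.09)/2 × 4 = 7.6
  [13.5→17.5]: (1.09+0.44)/2 × 4 = 3.06
  [17.5→19.5]: (0.44+0.27)/2 × 2 = 0.71
  Sum = 52.3175 µg/mL·hr
Tail: C_last/k_e = 0.27/0.231 = 1.169
AUC_0→∞ (intranasal spray) = 52.3175 + 1.169 = 53.4865 µg/mL·hr
F = (AUC_ev/D_ev)/(AUC_iv/D_iv) = (53.4865/20)/(204/20) = 2.674325/10.2 = 0.2622

F = 0.262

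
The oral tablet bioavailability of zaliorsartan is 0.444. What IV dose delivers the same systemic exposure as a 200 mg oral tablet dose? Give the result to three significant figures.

D_iv = 88.8 mg

Systemic exposure from an extravascular dose = F × D_ev, so the equivalent IV dose is F × D_ev.
D_iv = F × D_ev = 0.444 × 200 = 88.8 mg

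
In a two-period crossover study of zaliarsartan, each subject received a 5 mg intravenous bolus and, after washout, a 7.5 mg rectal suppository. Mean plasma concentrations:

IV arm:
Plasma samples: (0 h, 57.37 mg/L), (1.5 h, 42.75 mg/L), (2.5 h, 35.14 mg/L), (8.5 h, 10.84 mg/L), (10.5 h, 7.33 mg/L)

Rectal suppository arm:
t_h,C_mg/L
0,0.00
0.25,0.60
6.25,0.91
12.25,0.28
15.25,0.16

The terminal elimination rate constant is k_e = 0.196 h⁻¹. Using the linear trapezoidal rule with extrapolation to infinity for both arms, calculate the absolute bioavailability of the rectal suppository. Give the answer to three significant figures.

Trapezoidal AUC_0→10.5 (IV):
  [0→1.5]: (57.37+42.75)/2 × 1.5 = 75.09
  [1.5→2.5]: (42.75+35.14)/2 × 1 = 38.945
  [2.5→8.5]: (35.14+10.84)/2 × 6 = 137.94
  [8.5→10.5]: (10.84+7.33)/2 × 2 = 18.17
  Sum = 270.145 mg/L·h
IV tail: 7.33/0.196 = 37.398; AUC_iv,0→∞ = 270.145 + 37.398 = 307.543 mg/L·h
Trapezoidal AUC_0→15.25 (rectal suppository):
  [0→0.25]: (0.00+0.60)/2 × 0.25 = 0.075
  [0.25→6.25]: (0.60+0.91)/2 × 6 = 4.53
  [6.25→12.25]: (0.91+0.28)/2 × 6 = 3.57
  [12.25→15.25]: (0.28+0.16)/2 × 3 = 0.66
  Sum = 8.835 mg/L·h
rectal suppository tail: 0.16/0.196 = 0.816; AUC_ev,0→∞ = 8.835 + 0.816 = 9.651 mg/L·h
F = (AUC_ev/D_ev)/(AUC_iv/D_iv) = (9.651/7.5)/(307.543/5) = 1.2868/61.5086 = 0.0209

F = 0.0209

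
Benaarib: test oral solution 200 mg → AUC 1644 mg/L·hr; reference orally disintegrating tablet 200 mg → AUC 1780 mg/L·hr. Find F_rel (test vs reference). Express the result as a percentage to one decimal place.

F_rel = 92.4%

F_rel = (AUC_test/D_test) / (AUC_ref/D_ref)
      = (1644/200) / (1780/200)
      = 8.22 / 8.9 = 0.9236 = 92.36%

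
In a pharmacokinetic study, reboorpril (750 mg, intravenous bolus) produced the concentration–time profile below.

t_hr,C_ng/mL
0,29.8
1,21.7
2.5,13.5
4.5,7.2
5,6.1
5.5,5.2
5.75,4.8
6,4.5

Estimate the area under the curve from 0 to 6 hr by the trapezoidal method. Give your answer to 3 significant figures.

AUC = 81.4 ng/mL·hr

Trapezoidal AUC_0→6:
  [0→1]: (29.8+21.7)/2 × 1 = 25.75
  [1→2.5]: (21.7+13.5)/2 × 1.5 = 26.4
  [2.5→4.5]: (13.5+7.2)/2 × 2 = 20.7
  [4.5→5]: (7.2+6.1)/2 × 0.5 = 3.325
  [5→5.5]: (6.1+5.2)/2 × 0.5 = 2.825
  [5.5→5.75]: (5.2+4.8)/2 × 0.25 = 1.25
  [5.75→6]: (4.8+4.5)/2 × 0.25 = 1.1625
  Sum = 81.4125 ng/mL·hr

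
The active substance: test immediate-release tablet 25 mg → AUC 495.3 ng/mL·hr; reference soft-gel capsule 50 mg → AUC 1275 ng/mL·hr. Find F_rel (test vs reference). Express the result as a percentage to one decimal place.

F_rel = (AUC_test/D_test) / (AUC_ref/D_ref)
      = (495.3/25) / (1275/50)
      = 19.812 / 25.5 = 0.7769 = 77.69%

F_rel = 77.7%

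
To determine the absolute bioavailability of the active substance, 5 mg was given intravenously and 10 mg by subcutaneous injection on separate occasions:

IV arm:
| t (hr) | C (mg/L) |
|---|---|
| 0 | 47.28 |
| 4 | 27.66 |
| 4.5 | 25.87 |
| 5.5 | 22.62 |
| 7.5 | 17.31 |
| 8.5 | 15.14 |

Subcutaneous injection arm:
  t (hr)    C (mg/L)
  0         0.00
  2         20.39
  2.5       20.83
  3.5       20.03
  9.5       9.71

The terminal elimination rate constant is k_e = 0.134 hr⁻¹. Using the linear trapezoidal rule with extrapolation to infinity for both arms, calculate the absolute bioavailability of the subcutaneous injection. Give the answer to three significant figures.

F = 0.298

Trapezoidal AUC_0→8.5 (IV):
  [0→4]: (47.28+27.66)/2 × 4 = 149.88
  [4→4.5]: (27.66+25.87)/2 × 0.5 = 13.3825
  [4.5→5.5]: (25.87+22.62)/2 × 1 = 24.245
  [5.5→7.5]: (22.62+17.31)/2 × 2 = 39.93
  [7.5→8.5]: (17.31+15.14)/2 × 1 = 16.225
  Sum = 243.6625 mg/L·hr
IV tail: 15.14/0.134 = 112.985; AUC_iv,0→∞ = 243.6625 + 112.985 = 356.6475 mg/L·hr
Trapezoidal AUC_0→9.5 (subcutaneous injection):
  [0→2]: (0.00+20.39)/2 × 2 = 20.39
  [2→2.5]: (20.39+20.83)/2 × 0.5 = 10.305
  [2.5→3.5]: (20.83+20.03)/2 × 1 = 20.43
  [3.5→9.5]: (20.03+9.71)/2 × 6 = 89.22
  Sum = 140.345 mg/L·hr
subcutaneous injection tail: 9.71/0.134 = 72.463; AUC_ev,0→∞ = 140.345 + 72.463 = 212.808 mg/L·hr
F = (AUC_ev/D_ev)/(AUC_iv/D_iv) = (212.808/10)/(356.6475/5) = 21.2808/71.3295 = 0.2983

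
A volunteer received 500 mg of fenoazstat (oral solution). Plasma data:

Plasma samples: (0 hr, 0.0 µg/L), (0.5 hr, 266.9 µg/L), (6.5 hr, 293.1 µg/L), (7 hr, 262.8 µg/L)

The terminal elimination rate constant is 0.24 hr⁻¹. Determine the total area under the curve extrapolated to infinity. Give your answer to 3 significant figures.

Trapezoidal AUC_0→7:
  [0→0.5]: (0.0+266.9)/2 × 0.5 = 66.725
  [0.5→6.5]: (266.9+293.1)/2 × 6 = 1680.0
  [6.5→7]: (293.1+262.8)/2 × 0.5 = 138.975
  Sum = 1885.7 µg/L·hr
Extrapolated tail: C_last / k_e = 262.8 / 0.24 = 1095.000
AUC_0→∞ = 1885.7 + 1095.000 = 2980.7 µg/L·hr

AUC = 2980 µg/L·hr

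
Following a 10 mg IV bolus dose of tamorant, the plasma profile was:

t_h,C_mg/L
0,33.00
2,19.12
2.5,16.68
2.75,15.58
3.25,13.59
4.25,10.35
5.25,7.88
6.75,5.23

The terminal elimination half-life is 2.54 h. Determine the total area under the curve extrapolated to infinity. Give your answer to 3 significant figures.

Trapezoidal AUC_0→6.75:
  [0→2]: (33.00+19.12)/2 × 2 = 52.12
  [2→2.5]: (19.12+16.68)/2 × 0.5 = 8.95
  [2.5→2.75]: (16.68+15.58)/2 × 0.25 = 4.0325
  [2.75→3.25]: (15.58+13.59)/2 × 0.5 = 7.2925
  [3.25→4.25]: (13.59+10.35)/2 × 1 = 11.97
  [4.25→5.25]: (10.35+7.88)/2 × 1 = 9.115
  [5.25→6.75]: (7.88+5.23)/2 × 1.5 = 9.8325
  Sum = 103.3125 mg/L·h
k_e = ln2 / t½ = 0.693147 / 2.54 = 0.2729 h^-1
Extrapolated tail: C_last / k_e = 5.23 / 0.2729 = 19.165
AUC_0→∞ = 103.3125 + 19.165 = 122.4775 mg/L·h

AUC = 122 mg/L·h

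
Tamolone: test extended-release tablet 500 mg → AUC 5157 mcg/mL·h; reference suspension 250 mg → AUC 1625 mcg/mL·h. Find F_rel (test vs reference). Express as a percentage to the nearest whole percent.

F_rel = (AUC_test/D_test) / (AUC_ref/D_ref)
      = (5157/500) / (1625/250)
      = 10.314 / 6.5 = 1.5868 = 158.68%

F_rel = 159%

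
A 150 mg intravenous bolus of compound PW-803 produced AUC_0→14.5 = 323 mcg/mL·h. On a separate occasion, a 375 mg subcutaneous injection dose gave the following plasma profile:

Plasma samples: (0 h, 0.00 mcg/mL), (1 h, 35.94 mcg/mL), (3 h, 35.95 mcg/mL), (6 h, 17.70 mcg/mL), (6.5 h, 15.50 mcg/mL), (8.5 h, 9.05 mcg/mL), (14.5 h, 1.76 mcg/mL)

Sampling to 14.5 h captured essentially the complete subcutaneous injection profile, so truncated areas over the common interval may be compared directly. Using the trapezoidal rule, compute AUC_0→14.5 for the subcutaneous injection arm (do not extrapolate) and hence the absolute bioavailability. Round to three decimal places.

Trapezoidal AUC_0→14.5 (subcutaneous injection):
  [0→1]: (0.00+35.94)/2 × 1 = 17.97
  [1→3]: (35.94+35.95)/2 × 2 = 71.89
  [3→6]: (35.95+17.70)/2 × 3 = 80.475
  [6→6.5]: (17.70+15.50)/2 × 0.5 = 8.3
  [6.5→8.5]: (15.50+9.05)/2 × 2 = 24.55
  [8.5→14.5]: (9.05+1.76)/2 × 6 = 32.43
  Sum = 235.615 mcg/mL·h
F = (AUC_ev/D_ev)/(AUC_iv/D_iv) = (235.615/375)/(323/150) = 0.628307/2.15333 = 0.2918

F = 0.292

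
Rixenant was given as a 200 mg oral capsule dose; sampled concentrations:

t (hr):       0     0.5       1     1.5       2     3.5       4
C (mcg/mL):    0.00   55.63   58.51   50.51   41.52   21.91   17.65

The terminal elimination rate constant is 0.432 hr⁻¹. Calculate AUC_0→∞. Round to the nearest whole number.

Trapezoidal AUC_0→4:
  [0→0.5]: (0.00+55.63)/2 × 0.5 = 13.9075
  [0.5→1]: (55.63+58.51)/2 × 0.5 = 28.535
  [1→1.5]: (58.51+50.51)/2 × 0.5 = 27.255
  [1.5→2]: (50.51+41.52)/2 × 0.5 = 23.0075
  [2→3.5]: (41.52+21.91)/2 × 1.5 = 47.5725
  [3.5→4]: (21.91+17.65)/2 × 0.5 = 9.89
  Sum = 150.1675 mcg/mL·hr
Extrapolated tail: C_last / k_e = 17.65 / 0.432 = 40.856
AUC_0→∞ = 150.1675 + 40.856 = 191.0235 mcg/mL·hr

AUC = 191 mcg/mL·hr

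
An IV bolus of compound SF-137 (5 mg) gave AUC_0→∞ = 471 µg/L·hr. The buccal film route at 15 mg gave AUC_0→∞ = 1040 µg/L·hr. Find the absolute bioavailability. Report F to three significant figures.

F = (AUC_ev / D_ev) / (AUC_iv / D_iv)
  = (1040/15) / (471/5)
  = 69.3333 / 94.2 = 0.7360

F = 0.736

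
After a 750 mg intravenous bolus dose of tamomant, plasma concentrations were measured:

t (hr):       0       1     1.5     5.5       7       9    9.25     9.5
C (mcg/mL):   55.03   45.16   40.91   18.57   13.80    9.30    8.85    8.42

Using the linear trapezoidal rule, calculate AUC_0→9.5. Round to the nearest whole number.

Trapezoidal AUC_0→9.5:
  [0→1]: (55.03+45.16)/2 × 1 = 50.095
  [1→1.5]: (45.16+40.91)/2 × 0.5 = 21.5175
  [1.5→5.5]: (40.91+18.57)/2 × 4 = 118.96
  [5.5→7]: (18.57+13.80)/2 × 1.5 = 24.2775
  [7→9]: (13.80+9.30)/2 × 2 = 23.1
  [9→9.25]: (9.30+8.85)/2 × 0.25 = 2.26875
  [9.25→9.5]: (8.85+8.42)/2 × 0.25 = 2.15875
  Sum = 242.3775 mcg/mL·hr

AUC = 242 mcg/mL·hr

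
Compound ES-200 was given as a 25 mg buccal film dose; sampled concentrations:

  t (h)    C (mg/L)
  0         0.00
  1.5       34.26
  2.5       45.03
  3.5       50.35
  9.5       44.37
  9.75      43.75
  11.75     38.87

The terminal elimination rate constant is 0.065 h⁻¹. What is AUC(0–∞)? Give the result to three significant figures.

Trapezoidal AUC_0→11.75:
  [0→1.5]: (0.00+34.26)/2 × 1.5 = 25.695
  [1.5→2.5]: (34.26+45.03)/2 × 1 = 39.645
  [2.5→3.5]: (45.03+50.35)/2 × 1 = 47.69
  [3.5→9.5]: (50.35+44.37)/2 × 6 = 284.16
  [9.5→9.75]: (44.37+43.75)/2 × 0.25 = 11.015
  [9.75→11.75]: (43.75+38.87)/2 × 2 = 82.62
  Sum = 490.825 mg/L·h
Extrapolated tail: C_last / k_e = 38.87 / 0.065 = 598.000
AUC_0→∞ = 490.825 + 598.000 = 1088.825 mg/L·h

AUC = 1090 mg/L·h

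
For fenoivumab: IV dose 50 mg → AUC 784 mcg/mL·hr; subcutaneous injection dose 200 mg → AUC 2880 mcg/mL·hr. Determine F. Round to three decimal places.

F = 0.918

F = (AUC_ev / D_ev) / (AUC_iv / D_iv)
  = (2880/200) / (784/50)
  = 14.4 / 15.68 = 0.9184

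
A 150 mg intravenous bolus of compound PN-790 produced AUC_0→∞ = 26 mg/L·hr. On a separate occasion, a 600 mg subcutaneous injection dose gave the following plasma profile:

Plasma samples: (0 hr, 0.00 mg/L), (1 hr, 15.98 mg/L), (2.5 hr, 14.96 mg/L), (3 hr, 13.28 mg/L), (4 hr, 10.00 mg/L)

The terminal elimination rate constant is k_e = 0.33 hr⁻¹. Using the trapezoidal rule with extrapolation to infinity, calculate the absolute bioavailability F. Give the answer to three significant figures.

Trapezoidal AUC_0→4 (subcutaneous injection):
  [0→1]: (0.00+15.98)/2 × 1 = 7.99
  [1→2.5]: (15.98+14.96)/2 × 1.5 = 23.205
  [2.5→3]: (14.96+13.28)/2 × 0.5 = 7.06
  [3→4]: (13.28+10.00)/2 × 1 = 11.64
  Sum = 49.895 mg/L·hr
Tail: C_last/k_e = 10.00/0.33 = 30.303
AUC_0→∞ (subcutaneous injection) = 49.895 + 30.303 = 80.198 mg/L·hr
F = (AUC_ev/D_ev)/(AUC_iv/D_iv) = (80.198/600)/(26/150) = 0.133663/0.173333 = 0.7711

F = 0.771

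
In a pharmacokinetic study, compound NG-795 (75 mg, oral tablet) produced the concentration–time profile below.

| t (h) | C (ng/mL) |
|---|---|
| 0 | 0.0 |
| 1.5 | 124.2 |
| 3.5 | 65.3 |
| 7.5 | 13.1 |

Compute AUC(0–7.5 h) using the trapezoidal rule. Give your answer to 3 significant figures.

AUC = 439 ng/mL·h

Trapezoidal AUC_0→7.5:
  [0→1.5]: (0.0+124.2)/2 × 1.5 = 93.15
  [1.5→3.5]: (124.2+65.3)/2 × 2 = 189.5
  [3.5→7.5]: (65.3+13.1)/2 × 4 = 156.8
  Sum = 439.45 ng/mL·h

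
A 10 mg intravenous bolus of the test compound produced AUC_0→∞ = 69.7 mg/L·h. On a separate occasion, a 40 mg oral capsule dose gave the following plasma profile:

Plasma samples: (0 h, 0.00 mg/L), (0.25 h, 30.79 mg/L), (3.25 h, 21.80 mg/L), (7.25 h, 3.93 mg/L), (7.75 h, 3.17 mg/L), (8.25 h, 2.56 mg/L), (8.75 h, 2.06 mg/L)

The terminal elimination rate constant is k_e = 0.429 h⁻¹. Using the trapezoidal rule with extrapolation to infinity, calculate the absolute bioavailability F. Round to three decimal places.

Trapezoidal AUC_0→8.75 (oral capsule):
  [0→0.25]: (0.00+30.79)/2 × 0.25 = 3.84875
  [0.25→3.25]: (30.79+21.80)/2 × 3 = 78.885
  [3.25→7.25]: (21.80+3.93)/2 × 4 = 51.46
  [7.25→7.75]: (3.93+3.17)/2 × 0.5 = 1.775
  [7.75→8.25]: (3.17+2.56)/2 × 0.5 = 1.4325
  [8.25→8.75]: (2.56+2.06)/2 × 0.5 = 1.155
  Sum = 138.55625 mg/L·h
Tail: C_last/k_e = 2.06/0.429 = 4.802
AUC_0→∞ (oral capsule) = 138.55625 + 4.802 = 143.35825 mg/L·h
F = (AUC_ev/D_ev)/(AUC_iv/D_iv) = (143.35825/40)/(69.7/10) = 3.58396/6.97 = 0.5142

F = 0.514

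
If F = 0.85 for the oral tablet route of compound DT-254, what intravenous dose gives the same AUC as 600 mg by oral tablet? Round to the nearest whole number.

Systemic exposure from an extravascular dose = F × D_ev, so the equivalent IV dose is F × D_ev.
D_iv = F × D_ev = 0.85 × 600 = 510 mg

D_iv = 510 mg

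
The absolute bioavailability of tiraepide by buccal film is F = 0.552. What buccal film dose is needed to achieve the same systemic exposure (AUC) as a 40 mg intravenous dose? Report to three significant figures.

D_buccal = 72.5 mg

For equal systemic exposure: F × D_ev = D_iv
D_ev = D_iv / F = 40 / 0.552 = 72.4638 mg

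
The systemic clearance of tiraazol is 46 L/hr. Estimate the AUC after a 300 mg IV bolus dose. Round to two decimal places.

AUC = 6.52 mg/L·hr

AUC_0→∞ = Dose_iv / CL
        = 300 / 46 = 6.52174 mg/L·hr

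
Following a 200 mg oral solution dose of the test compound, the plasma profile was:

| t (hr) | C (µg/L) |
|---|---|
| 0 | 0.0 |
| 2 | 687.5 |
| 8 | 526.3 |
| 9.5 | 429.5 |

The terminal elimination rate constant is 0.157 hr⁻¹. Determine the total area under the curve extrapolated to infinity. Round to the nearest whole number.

Trapezoidal AUC_0→9.5:
  [0→2]: (0.0+687.5)/2 × 2 = 687.5
  [2→8]: (687.5+526.3)/2 × 6 = 3641.4
  [8→9.5]: (526.3+429.5)/2 × 1.5 = 716.85
  Sum = 5045.75 µg/L·hr
Extrapolated tail: C_last / k_e = 429.5 / 0.157 = 2735.669
AUC_0→∞ = 5045.75 + 2735.669 = 7781.419 µg/L·hr

AUC = 7781 µg/L·hr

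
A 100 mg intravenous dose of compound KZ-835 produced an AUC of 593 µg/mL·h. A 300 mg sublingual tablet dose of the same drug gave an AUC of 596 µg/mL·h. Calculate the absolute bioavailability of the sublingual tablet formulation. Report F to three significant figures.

F = 0.335

F = (AUC_ev / D_ev) / (AUC_iv / D_iv)
  = (596/300) / (593/100)
  = 1.98667 / 5.93 = 0.3350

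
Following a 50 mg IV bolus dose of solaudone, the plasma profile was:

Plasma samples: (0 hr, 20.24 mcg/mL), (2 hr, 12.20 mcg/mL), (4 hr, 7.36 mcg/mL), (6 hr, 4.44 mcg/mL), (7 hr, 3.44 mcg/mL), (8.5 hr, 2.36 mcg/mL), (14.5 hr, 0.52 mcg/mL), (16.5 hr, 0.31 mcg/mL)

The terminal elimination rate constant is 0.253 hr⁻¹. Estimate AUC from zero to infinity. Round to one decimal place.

Trapezoidal AUC_0→16.5:
  [0→2]: (20.24+12.20)/2 × 2 = 32.44
  [2→4]: (12.20+7.36)/2 × 2 = 19.56
  [4→6]: (7.36+4.44)/2 × 2 = 11.8
  [6→7]: (4.44+3.44)/2 × 1 = 3.94
  [7→8.5]: (3.44+2.36)/2 × 1.5 = 4.35
  [8.5→14.5]: (2.36+0.52)/2 × 6 = 8.64
  [14.5→16.5]: (0.52+0.31)/2 × 2 = 0.83
  Sum = 81.56 mcg/mL·hr
Extrapolated tail: C_last / k_e = 0.31 / 0.253 = 1.225
AUC_0→∞ = 81.56 + 1.225 = 82.785 mcg/mL·hr

AUC = 82.8 mcg/mL·hr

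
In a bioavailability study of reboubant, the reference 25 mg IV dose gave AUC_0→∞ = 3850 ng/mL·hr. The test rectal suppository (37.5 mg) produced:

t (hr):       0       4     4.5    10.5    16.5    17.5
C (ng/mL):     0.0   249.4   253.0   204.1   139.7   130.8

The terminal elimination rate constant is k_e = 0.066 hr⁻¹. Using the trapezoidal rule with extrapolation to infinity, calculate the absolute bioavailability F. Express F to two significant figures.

F = 0.89

Trapezoidal AUC_0→17.5 (rectal suppository):
  [0→4]: (0.0+249.4)/2 × 4 = 498.8
  [4→4.5]: (249.4+253.0)/2 × 0.5 = 125.6
  [4.5→10.5]: (253.0+204.1)/2 × 6 = 1371.3
  [10.5→16.5]: (204.1+139.7)/2 × 6 = 1031.4
  [16.5→17.5]: (139.7+130.8)/2 × 1 = 135.25
  Sum = 3162.35 ng/mL·hr
Tail: C_last/k_e = 130.8/0.066 = 1981.818
AUC_0→∞ (rectal suppository) = 3162.35 + 1981.818 = 5144.168 ng/mL·hr
F = (AUC_ev/D_ev)/(AUC_iv/D_iv) = (5144.168/37.5)/(3850/25) = 137.178/154 = 0.8908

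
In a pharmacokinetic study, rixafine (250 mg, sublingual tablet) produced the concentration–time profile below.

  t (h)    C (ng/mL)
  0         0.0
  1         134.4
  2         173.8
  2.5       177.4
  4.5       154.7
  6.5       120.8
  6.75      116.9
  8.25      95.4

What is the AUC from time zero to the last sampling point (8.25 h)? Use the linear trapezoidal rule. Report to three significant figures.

Trapezoidal AUC_0→8.25:
  [0→1]: (0.0+134.4)/2 × 1 = 67.2
  [1→2]: (134.4+173.8)/2 × 1 = 154.1
  [2→2.5]: (173.8+177.4)/2 × 0.5 = 87.8
  [2.5→4.5]: (177.4+154.7)/2 × 2 = 332.1
  [4.5→6.5]: (154.7+120.8)/2 × 2 = 275.5
  [6.5→6.75]: (120.8+116.9)/2 × 0.25 = 29.7125
  [6.75→8.25]: (116.9+95.4)/2 × 1.5 = 159.225
  Sum = 1105.6375 ng/mL·h

AUC = 1110 ng/mL·h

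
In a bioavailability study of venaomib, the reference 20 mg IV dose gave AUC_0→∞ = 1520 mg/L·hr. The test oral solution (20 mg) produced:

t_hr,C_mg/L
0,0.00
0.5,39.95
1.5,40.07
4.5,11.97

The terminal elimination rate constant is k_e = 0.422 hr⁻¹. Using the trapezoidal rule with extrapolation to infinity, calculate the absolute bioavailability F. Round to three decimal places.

Trapezoidal AUC_0→4.5 (oral solution):
  [0→0.5]: (0.00+39.95)/2 × 0.5 = 9.9875
  [0.5→1.5]: (39.95+40.07)/2 × 1 = 40.01
  [1.5→4.5]: (40.07+11.97)/2 × 3 = 78.06
  Sum = 128.0575 mg/L·hr
Tail: C_last/k_e = 11.97/0.422 = 28.365
AUC_0→∞ (oral solution) = 128.0575 + 28.365 = 156.4225 mg/L·hr
F = (AUC_ev/D_ev)/(AUC_iv/D_iv) = (156.4225/20)/(1520/20) = 7.821125/76 = 0.1029

F = 0.103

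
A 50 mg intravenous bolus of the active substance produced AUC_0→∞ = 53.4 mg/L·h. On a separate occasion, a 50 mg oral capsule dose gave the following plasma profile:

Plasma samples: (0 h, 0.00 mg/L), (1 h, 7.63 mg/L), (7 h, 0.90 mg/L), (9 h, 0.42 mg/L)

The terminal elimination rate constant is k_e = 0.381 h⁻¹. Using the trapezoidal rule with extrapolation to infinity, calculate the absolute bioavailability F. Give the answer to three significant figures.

Trapezoidal AUC_0→9 (oral capsule):
  [0→1]: (0.00+7.63)/2 × 1 = 3.815
  [1→7]: (7.63+0.90)/2 × 6 = 25.59
  [7→9]: (0.90+0.42)/2 × 2 = 1.32
  Sum = 30.725 mg/L·h
Tail: C_last/k_e = 0.42/0.381 = 1.102
AUC_0→∞ (oral capsule) = 30.725 + 1.102 = 31.827 mg/L·h
F = (AUC_ev/D_ev)/(AUC_iv/D_iv) = (31.827/50)/(53.4/50) = 0.63654/1.068 = 0.5960

F = 0.596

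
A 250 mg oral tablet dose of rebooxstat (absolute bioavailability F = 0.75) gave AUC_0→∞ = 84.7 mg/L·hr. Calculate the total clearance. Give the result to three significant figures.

CL = F × Dose / AUC_0→∞
   = 0.75 × 250 / 84.7 = 2.2137 L/hr

CL = 2.21 L/hr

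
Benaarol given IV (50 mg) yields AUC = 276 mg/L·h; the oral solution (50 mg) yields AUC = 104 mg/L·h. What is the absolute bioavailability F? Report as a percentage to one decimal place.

F = (AUC_ev / D_ev) / (AUC_iv / D_iv)
  = (104/50) / (276/50)
  = 2.08 / 5.52 = 0.3768
  = 37.68%

F = 37.7%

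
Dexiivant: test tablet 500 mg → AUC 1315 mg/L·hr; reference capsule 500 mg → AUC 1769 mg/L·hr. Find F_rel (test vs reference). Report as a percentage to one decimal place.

F_rel = (AUC_test/D_test) / (AUC_ref/D_ref)
      = (1315/500) / (1769/500)
      = 2.63 / 3.538 = 0.7434 = 74.34%

F_rel = 74.3%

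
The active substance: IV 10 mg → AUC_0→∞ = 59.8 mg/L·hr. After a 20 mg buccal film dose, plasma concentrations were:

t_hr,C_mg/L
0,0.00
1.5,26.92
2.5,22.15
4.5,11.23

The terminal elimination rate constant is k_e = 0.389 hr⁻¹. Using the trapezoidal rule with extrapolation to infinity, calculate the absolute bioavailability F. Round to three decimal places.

F = 0.894

Trapezoidal AUC_0→4.5 (buccal film):
  [0→1.5]: (0.00+26.92)/2 × 1.5 = 20.19
  [1.5→2.5]: (26.92+22.15)/2 × 1 = 24.535
  [2.5→4.5]: (22.15+11.23)/2 × 2 = 33.38
  Sum = 78.105 mg/L·hr
Tail: C_last/k_e = 11.23/0.389 = 28.869
AUC_0→∞ (buccal film) = 78.105 + 28.869 = 106.974 mg/L·hr
F = (AUC_ev/D_ev)/(AUC_iv/D_iv) = (106.974/20)/(59.8/10) = 5.3487/5.98 = 0.8944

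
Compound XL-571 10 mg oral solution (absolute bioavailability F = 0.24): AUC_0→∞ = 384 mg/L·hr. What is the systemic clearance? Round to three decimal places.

CL = 0.006 L/hr

CL = F × Dose / AUC_0→∞
   = 0.24 × 10 / 384 = 0.00625 L/hr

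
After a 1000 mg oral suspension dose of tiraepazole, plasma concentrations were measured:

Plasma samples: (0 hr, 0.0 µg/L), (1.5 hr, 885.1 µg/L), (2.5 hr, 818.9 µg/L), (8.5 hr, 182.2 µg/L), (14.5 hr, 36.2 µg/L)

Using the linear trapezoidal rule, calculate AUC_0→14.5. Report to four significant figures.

Trapezoidal AUC_0→14.5:
  [0→1.5]: (0.0+885.1)/2 × 1.5 = 663.825
  [1.5→2.5]: (885.1+818.9)/2 × 1 = 852.0
  [2.5→8.5]: (818.9+182.2)/2 × 6 = 3003.3
  [8.5→14.5]: (182.2+36.2)/2 × 6 = 655.2
  Sum = 5174.325 µg/L·hr

AUC = 5174 µg/L·hr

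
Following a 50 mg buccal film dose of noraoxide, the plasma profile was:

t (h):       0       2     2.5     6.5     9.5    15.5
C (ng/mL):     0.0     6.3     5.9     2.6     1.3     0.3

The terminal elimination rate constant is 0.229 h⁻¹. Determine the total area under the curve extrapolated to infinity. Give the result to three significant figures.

AUC = 38.3 ng/mL·h

Trapezoidal AUC_0→15.5:
  [0→2]: (0.0+6.3)/2 × 2 = 6.3
  [2→2.5]: (6.3+5.9)/2 × 0.5 = 3.05
  [2.5→6.5]: (5.9+2.6)/2 × 4 = 17.0
  [6.5→9.5]: (2.6+1.3)/2 × 3 = 5.85
  [9.5→15.5]: (1.3+0.3)/2 × 6 = 4.8
  Sum = 37.0 ng/mL·h
Extrapolated tail: C_last / k_e = 0.3 / 0.229 = 1.310
AUC_0→∞ = 37.0 + 1.310 = 38.31 ng/mL·h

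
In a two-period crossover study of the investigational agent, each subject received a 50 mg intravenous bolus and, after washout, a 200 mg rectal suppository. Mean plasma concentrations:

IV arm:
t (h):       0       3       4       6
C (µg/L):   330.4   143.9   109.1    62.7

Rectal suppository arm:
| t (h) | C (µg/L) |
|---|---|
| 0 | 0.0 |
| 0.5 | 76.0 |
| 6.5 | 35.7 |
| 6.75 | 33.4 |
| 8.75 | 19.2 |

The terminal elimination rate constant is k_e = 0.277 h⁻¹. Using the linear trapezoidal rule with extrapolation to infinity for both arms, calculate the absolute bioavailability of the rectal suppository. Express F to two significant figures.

F = 0.098

Trapezoidal AUC_0→6 (IV):
  [0→3]: (330.4+143.9)/2 × 3 = 711.45
  [3→4]: (143.9+109.1)/2 × 1 = 126.5
  [4→6]: (109.1+62.7)/2 × 2 = 171.8
  Sum = 1009.75 µg/L·h
IV tail: 62.7/0.277 = 226.354; AUC_iv,0→∞ = 1009.75 + 226.354 = 1236.104 µg/L·h
Trapezoidal AUC_0→8.75 (rectal suppository):
  [0→0.5]: (0.0+76.0)/2 × 0.5 = 19.0
  [0.5→6.5]: (76.0+35.7)/2 × 6 = 335.1
  [6.5→6.75]: (35.7+33.4)/2 × 0.25 = 8.6375
  [6.75→8.75]: (33.4+19.2)/2 × 2 = 52.6
  Sum = 415.3375 µg/L·h
rectal suppository tail: 19.2/0.277 = 69.314; AUC_ev,0→∞ = 415.3375 + 69.314 = 484.6515 µg/L·h
F = (AUC_ev/D_ev)/(AUC_iv/D_iv) = (484.6515/200)/(1236.104/50) = 2.4232575/24.72208 = 0.0980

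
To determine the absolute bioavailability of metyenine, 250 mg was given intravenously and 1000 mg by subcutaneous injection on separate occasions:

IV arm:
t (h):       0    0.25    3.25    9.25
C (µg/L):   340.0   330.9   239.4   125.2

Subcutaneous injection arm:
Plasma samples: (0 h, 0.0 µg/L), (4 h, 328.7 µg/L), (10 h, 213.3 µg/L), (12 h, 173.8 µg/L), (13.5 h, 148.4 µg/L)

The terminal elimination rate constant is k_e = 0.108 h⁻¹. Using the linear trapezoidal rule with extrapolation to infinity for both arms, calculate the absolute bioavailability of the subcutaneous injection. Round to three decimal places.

F = 0.336

Trapezoidal AUC_0→9.25 (IV):
  [0→0.25]: (340.0+330.9)/2 × 0.25 = 83.8625
  [0.25→3.25]: (330.9+239.4)/2 × 3 = 855.45
  [3.25→9.25]: (239.4+125.2)/2 × 6 = 1093.8
  Sum = 2033.1125 µg/L·h
IV tail: 125.2/0.108 = 1159.259; AUC_iv,0→∞ = 2033.1125 + 1159.259 = 3192.3715 µg/L·h
Trapezoidal AUC_0→13.5 (subcutaneous injection):
  [0→4]: (0.0+328.7)/2 × 4 = 657.4
  [4→10]: (328.7+213.3)/2 × 6 = 1626.0
  [10→12]: (213.3+173.8)/2 × 2 = 387.1
  [12→13.5]: (173.8+148.4)/2 × 1.5 = 241.65
  Sum = 2912.15 µg/L·h
subcutaneous injection tail: 148.4/0.108 = 1374.074; AUC_ev,0→∞ = 2912.15 + 1374.074 = 4286.224 µg/L·h
F = (AUC_ev/D_ev)/(AUC_iv/D_iv) = (4286.224/1000)/(3192.3715/250) = 4.286224/12.769486 = 0.3357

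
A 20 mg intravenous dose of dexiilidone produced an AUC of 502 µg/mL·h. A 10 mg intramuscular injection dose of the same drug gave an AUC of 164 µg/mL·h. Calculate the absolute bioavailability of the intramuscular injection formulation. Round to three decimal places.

F = 0.653

F = (AUC_ev / D_ev) / (AUC_iv / D_iv)
  = (164/10) / (502/20)
  = 16.4 / 25.1 = 0.6534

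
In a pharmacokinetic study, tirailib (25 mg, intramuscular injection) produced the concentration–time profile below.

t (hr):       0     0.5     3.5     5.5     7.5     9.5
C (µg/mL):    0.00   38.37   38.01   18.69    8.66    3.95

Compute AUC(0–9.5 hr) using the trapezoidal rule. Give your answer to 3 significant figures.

Trapezoidal AUC_0→9.5:
  [0→0.5]: (0.00+38.37)/2 × 0.5 = 9.5925
  [0.5→3.5]: (38.37+38.01)/2 × 3 = 114.57
  [3.5→5.5]: (38.01+18.69)/2 × 2 = 56.7
  [5.5→7.5]: (18.69+8.66)/2 × 2 = 27.35
  [7.5→9.5]: (8.66+3.95)/2 × 2 = 12.61
  Sum = 220.8225 µg/mL·hr

AUC = 221 µg/mL·hr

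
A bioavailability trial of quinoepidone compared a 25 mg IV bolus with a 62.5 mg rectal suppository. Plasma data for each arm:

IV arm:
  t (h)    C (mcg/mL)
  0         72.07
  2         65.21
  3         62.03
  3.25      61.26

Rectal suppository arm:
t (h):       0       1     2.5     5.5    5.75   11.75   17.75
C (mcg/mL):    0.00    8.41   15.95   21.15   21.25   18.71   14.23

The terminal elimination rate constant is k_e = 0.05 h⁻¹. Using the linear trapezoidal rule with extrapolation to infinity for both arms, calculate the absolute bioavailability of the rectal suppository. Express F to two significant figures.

Trapezoidal AUC_0→3.25 (IV):
  [0→2]: (72.07+65.21)/2 × 2 = 137.28
  [2→3]: (65.21+62.03)/2 × 1 = 63.62
  [3→3.25]: (62.03+61.26)/2 × 0.25 = 15.41125
  Sum = 216.31125 mcg/mL·h
IV tail: 61.26/0.05 = 1225.200; AUC_iv,0→∞ = 216.31125 + 1225.200 = 1441.51125 mcg/mL·h
Trapezoidal AUC_0→17.75 (rectal suppository):
  [0→1]: (0.00+8.41)/2 × 1 = 4.205
  [1→2.5]: (8.41+15.95)/2 × 1.5 = 18.27
  [2.5→5.5]: (15.95+21.15)/2 × 3 = 55.65
  [5.5→5.75]: (21.15+21.25)/2 × 0.25 = 5.3
  [5.75→11.75]: (21.25+18.71)/2 × 6 = 119.88
  [11.75→17.75]: (18.71+14.23)/2 × 6 = 98.82
  Sum = 302.125 mcg/mL·h
rectal suppository tail: 14.23/0.05 = 284.600; AUC_ev,0→∞ = 302.125 + 284.600 = 586.725 mcg/mL·h
F = (AUC_ev/D_ev)/(AUC_iv/D_iv) = (586.725/62.5)/(1441.51125/25) = 9.3876/57.66045 = 0.1628

F = 0.16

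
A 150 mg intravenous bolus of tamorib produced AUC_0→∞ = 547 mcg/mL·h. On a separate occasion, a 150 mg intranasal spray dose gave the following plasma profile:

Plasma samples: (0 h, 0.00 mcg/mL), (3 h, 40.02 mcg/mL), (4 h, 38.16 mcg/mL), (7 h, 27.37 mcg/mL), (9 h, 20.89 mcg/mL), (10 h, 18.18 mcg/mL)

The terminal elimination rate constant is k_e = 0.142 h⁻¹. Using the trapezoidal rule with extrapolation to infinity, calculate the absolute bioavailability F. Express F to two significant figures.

Trapezoidal AUC_0→10 (intranasal spray):
  [0→3]: (0.00+40.02)/2 × 3 = 60.03
  [3→4]: (40.02+38.16)/2 × 1 = 39.09
  [4→7]: (38.16+27.37)/2 × 3 = 98.295
  [7→9]: (27.37+20.89)/2 × 2 = 48.26
  [9→10]: (20.89+18.18)/2 × 1 = 19.535
  Sum = 265.21 mcg/mL·h
Tail: C_last/k_e = 18.18/0.142 = 128.028
AUC_0→∞ (intranasal spray) = 265.21 + 128.028 = 393.238 mcg/mL·h
F = (AUC_ev/D_ev)/(AUC_iv/D_iv) = (393.238/150)/(547/150) = 2.62159/3.64667 = 0.7189

F = 0.72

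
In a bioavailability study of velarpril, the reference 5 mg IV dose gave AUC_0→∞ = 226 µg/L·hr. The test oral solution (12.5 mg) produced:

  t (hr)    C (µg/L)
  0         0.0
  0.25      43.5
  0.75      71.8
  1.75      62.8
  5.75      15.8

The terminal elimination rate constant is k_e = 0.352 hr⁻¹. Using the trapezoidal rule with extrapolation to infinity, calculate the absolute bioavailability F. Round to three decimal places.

F = 0.537

Trapezoidal AUC_0→5.75 (oral solution):
  [0→0.25]: (0.0+43.5)/2 × 0.25 = 5.4375
  [0.25→0.75]: (43.5+71.8)/2 × 0.5 = 28.825
  [0.75→1.75]: (71.8+62.8)/2 × 1 = 67.3
  [1.75→5.75]: (62.8+15.8)/2 × 4 = 157.2
  Sum = 258.7625 µg/L·hr
Tail: C_last/k_e = 15.8/0.352 = 44.886
AUC_0→∞ (oral solution) = 258.7625 + 44.886 = 303.6485 µg/L·hr
F = (AUC_ev/D_ev)/(AUC_iv/D_iv) = (303.6485/12.5)/(226/5) = 24.29188/45.2 = 0.5374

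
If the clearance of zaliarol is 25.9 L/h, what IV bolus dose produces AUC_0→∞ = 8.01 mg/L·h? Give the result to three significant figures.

Dose_iv = CL × AUC_0→∞
     = 25.9 × 8.01 = 207.459 mg

Dose = 207 mg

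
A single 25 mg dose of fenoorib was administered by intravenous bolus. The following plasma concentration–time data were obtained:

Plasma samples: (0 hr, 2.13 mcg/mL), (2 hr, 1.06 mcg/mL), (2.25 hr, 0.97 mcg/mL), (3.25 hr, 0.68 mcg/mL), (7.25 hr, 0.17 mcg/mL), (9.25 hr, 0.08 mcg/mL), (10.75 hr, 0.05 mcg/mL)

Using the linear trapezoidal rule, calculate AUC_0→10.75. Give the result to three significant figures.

Trapezoidal AUC_0→10.75:
  [0→2]: (2.13+1.06)/2 × 2 = 3.19
  [2→2.25]: (1.06+0.97)/2 × 0.25 = 0.25375
  [2.25→3.25]: (0.97+0.68)/2 × 1 = 0.825
  [3.25→7.25]: (0.68+0.17)/2 × 4 = 1.7
  [7.25→9.25]: (0.17+0.08)/2 × 2 = 0.25
  [9.25→10.75]: (0.08+0.05)/2 × 1.5 = 0.0975
  Sum = 6.31625 mcg/mL·hr

AUC = 6.32 mcg/mL·hr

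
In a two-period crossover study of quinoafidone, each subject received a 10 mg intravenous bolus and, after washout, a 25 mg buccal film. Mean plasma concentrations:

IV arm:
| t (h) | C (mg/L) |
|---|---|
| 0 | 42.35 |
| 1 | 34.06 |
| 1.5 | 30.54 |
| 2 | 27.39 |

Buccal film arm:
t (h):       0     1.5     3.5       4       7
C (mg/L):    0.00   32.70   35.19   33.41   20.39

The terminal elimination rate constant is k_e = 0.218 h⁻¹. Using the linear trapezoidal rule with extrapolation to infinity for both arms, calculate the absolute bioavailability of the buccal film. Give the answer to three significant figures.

F = 0.584

Trapezoidal AUC_0→2 (IV):
  [0→1]: (42.35+34.06)/2 × 1 = 38.205
  [1→1.5]: (34.06+30.54)/2 × 0.5 = 16.15
  [1.5→2]: (30.54+27.39)/2 × 0.5 = 14.4825
  Sum = 68.8375 mg/L·h
IV tail: 27.39/0.218 = 125.642; AUC_iv,0→∞ = 68.8375 + 125.642 = 194.4795 mg/L·h
Trapezoidal AUC_0→7 (buccal film):
  [0→1.5]: (0.00+32.70)/2 × 1.5 = 24.525
  [1.5→3.5]: (32.70+35.19)/2 × 2 = 67.89
  [3.5→4]: (35.19+33.41)/2 × 0.5 = 17.15
  [4→7]: (33.41+20.39)/2 × 3 = 80.7
  Sum = 190.265 mg/L·h
buccal film tail: 20.39/0.218 = 93.532; AUC_ev,0→∞ = 190.265 + 93.532 = 283.797 mg/L·h
F = (AUC_ev/D_ev)/(AUC_iv/D_iv) = (283.797/25)/(194.4795/10) = 11.35188/19.44795 = 0.5837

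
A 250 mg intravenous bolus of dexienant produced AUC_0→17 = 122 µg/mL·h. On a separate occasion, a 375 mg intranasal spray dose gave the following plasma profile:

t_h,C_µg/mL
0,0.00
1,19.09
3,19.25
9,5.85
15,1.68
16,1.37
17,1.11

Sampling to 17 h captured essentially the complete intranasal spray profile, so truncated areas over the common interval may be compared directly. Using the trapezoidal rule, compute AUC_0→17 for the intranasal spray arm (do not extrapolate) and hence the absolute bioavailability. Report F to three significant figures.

Trapezoidal AUC_0→17 (intranasal spray):
  [0→1]: (0.00+19.09)/2 × 1 = 9.545
  [1→3]: (19.09+19.25)/2 × 2 = 38.34
  [3→9]: (19.25+5.85)/2 × 6 = 75.3
  [9→15]: (5.85+1.68)/2 × 6 = 22.59
  [15→16]: (1.68+1.37)/2 × 1 = 1.525
  [16→17]: (1.37+1.11)/2 × 1 = 1.24
  Sum = 148.54 µg/mL·h
F = (AUC_ev/D_ev)/(AUC_iv/D_iv) = (148.54/375)/(122/250) = 0.396107/0.488 = 0.8117

F = 0.812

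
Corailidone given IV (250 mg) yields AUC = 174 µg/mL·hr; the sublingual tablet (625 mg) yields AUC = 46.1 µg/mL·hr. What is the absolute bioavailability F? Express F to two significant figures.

F = 0.11

F = (AUC_ev / D_ev) / (AUC_iv / D_iv)
  = (46.1/625) / (174/250)
  = 0.07376 / 0.696 = 0.1060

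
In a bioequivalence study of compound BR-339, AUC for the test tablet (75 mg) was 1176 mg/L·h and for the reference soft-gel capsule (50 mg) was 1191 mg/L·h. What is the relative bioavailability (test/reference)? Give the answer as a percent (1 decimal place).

F_rel = 65.8%

F_rel = (AUC_test/D_test) / (AUC_ref/D_ref)
      = (1176/75) / (1191/50)
      = 15.68 / 23.82 = 0.6583 = 65.83%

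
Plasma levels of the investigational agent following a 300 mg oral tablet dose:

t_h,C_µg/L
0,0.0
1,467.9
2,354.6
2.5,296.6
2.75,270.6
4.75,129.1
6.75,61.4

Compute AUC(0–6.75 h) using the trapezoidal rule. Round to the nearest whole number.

Trapezoidal AUC_0→6.75:
  [0→1]: (0.0+467.9)/2 × 1 = 233.95
  [1→2]: (467.9+354.6)/2 × 1 = 411.25
  [2→2.5]: (354.6+296.6)/2 × 0.5 = 162.8
  [2.5→2.75]: (296.6+270.6)/2 × 0.25 = 70.9
  [2.75→4.75]: (270.6+129.1)/2 × 2 = 399.7
  [4.75→6.75]: (129.1+61.4)/2 × 2 = 190.5
  Sum = 1469.1 µg/L·h

AUC = 1469 µg/L·h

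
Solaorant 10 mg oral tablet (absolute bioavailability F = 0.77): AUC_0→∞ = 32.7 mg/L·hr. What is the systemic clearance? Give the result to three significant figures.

CL = 0.235 L/hr

CL = F × Dose / AUC_0→∞
   = 0.77 × 10 / 32.7 = 0.235474 L/hr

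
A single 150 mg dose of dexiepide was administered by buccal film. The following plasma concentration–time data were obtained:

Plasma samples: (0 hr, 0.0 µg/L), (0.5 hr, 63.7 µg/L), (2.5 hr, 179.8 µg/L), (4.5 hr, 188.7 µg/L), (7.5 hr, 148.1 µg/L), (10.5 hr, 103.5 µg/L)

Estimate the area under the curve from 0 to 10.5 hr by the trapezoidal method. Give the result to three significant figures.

Trapezoidal AUC_0→10.5:
  [0→0.5]: (0.0+63.7)/2 × 0.5 = 15.925
  [0.5→2.5]: (63.7+179.8)/2 × 2 = 243.5
  [2.5→4.5]: (179.8+188.7)/2 × 2 = 368.5
  [4.5→7.5]: (188.7+148.1)/2 × 3 = 505.2
  [7.5→10.5]: (148.1+103.5)/2 × 3 = 377.4
  Sum = 1510.525 µg/L·hr

AUC = 1510 µg/L·hr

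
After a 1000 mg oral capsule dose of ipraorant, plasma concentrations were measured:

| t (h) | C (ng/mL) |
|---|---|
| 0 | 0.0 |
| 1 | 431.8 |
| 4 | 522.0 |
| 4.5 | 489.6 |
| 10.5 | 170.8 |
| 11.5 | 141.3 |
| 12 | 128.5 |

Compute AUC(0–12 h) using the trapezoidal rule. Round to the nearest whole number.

Trapezoidal AUC_0→12:
  [0→1]: (0.0+431.8)/2 × 1 = 215.9
  [1→4]: (431.8+522.0)/2 × 3 = 1430.7
  [4→4.5]: (522.0+489.6)/2 × 0.5 = 252.9
  [4.5→10.5]: (489.6+170.8)/2 × 6 = 1981.2
  [10.5→11.5]: (170.8+141.3)/2 × 1 = 156.05
  [11.5→12]: (141.3+128.5)/2 × 0.5 = 67.45
  Sum = 4104.2 ng/mL·h

AUC = 4104 ng/mL·h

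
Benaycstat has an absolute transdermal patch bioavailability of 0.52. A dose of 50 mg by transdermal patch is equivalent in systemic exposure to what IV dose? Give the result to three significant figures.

D_iv = 26.0 mg

Systemic exposure from an extravascular dose = F × D_ev, so the equivalent IV dose is F × D_ev.
D_iv = F × D_ev = 0.52 × 50 = 26 mg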